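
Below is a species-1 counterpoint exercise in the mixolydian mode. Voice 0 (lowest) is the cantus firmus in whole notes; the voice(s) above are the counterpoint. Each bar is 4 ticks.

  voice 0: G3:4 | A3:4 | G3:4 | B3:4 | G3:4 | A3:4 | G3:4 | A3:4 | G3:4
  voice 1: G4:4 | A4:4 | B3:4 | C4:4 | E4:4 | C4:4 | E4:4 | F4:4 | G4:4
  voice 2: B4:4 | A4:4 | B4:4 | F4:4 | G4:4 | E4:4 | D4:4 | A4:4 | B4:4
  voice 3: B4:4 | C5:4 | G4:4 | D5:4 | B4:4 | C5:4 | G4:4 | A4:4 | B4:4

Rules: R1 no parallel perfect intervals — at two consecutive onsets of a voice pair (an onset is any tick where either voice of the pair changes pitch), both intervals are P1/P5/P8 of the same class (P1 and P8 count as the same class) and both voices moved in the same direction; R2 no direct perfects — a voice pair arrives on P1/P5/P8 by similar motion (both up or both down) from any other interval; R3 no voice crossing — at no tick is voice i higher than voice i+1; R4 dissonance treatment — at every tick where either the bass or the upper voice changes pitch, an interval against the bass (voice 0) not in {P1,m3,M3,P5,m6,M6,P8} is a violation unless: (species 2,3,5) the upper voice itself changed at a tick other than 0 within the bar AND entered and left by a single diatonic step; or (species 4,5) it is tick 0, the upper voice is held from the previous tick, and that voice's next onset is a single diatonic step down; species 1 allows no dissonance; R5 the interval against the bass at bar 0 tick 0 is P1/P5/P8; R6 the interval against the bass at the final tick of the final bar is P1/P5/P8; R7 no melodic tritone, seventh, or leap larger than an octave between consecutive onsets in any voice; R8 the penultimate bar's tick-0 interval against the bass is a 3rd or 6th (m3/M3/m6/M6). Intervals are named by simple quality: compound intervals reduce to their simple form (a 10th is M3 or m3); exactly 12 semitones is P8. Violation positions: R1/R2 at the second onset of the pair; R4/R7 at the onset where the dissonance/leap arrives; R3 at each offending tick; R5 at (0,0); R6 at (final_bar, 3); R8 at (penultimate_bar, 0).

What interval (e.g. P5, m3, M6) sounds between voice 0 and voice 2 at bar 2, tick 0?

M3

voice 0=G3 voice 2=B4 -> M3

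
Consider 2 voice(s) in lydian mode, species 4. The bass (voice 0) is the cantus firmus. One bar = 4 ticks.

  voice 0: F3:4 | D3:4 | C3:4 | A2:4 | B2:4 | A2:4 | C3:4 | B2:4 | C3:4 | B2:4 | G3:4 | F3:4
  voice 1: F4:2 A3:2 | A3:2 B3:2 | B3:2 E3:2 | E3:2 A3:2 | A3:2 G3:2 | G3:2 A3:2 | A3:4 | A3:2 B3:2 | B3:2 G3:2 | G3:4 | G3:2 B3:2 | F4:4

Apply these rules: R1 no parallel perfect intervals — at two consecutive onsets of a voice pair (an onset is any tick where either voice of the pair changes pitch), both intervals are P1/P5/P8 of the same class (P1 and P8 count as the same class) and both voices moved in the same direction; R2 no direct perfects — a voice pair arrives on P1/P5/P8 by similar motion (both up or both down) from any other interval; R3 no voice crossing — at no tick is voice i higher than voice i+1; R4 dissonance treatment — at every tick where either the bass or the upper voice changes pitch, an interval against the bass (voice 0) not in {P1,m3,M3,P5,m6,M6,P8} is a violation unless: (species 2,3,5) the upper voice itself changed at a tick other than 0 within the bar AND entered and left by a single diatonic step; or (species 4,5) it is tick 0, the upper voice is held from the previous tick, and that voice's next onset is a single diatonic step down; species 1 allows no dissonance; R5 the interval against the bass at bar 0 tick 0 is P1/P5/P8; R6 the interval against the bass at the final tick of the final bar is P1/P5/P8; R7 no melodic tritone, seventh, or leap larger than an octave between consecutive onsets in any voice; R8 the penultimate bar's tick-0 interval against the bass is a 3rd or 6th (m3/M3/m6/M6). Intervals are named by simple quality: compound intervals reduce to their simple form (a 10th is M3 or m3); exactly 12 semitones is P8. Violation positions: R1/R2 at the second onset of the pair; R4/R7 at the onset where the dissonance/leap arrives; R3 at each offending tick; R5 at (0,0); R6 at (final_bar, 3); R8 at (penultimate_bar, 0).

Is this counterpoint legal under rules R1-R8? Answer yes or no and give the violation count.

bar 0: v0=F3 v1=F4 (P8)
bar 1: v0=D3 v1=A3 (P5)
bar 2: v0=C3 v1=B3 (M7)
bar 3: v0=A2 v1=E3 (P5)
bar 4: v0=B2 v1=A3 (m7)
bar 5: v0=A2 v1=G3 (m7)
bar 6: v0=C3 v1=A3 (M6)
bar 7: v0=B2 v1=A3 (m7)
bar 8: v0=C3 v1=B3 (M7)
bar 9: v0=B2 v1=G3 (m6)
bar 10: v0=G3 v1=G3 (P1)
bar 11: v0=F3 v1=F4 (P8)
  R4 @ bar2.0: C3/B3 M7 untreated
  R4 @ bar5.0: A2/G3 m7 untreated
  R4 @ bar7.0: B2/A3 m7 untreated
  R4 @ bar8.0: C3/B3 M7 untreated
  R8 @ bar10.0: penult P1 not 3rd/6th
  R7 @ bar11.0: B3->F4 leap 6st

No (6 violations)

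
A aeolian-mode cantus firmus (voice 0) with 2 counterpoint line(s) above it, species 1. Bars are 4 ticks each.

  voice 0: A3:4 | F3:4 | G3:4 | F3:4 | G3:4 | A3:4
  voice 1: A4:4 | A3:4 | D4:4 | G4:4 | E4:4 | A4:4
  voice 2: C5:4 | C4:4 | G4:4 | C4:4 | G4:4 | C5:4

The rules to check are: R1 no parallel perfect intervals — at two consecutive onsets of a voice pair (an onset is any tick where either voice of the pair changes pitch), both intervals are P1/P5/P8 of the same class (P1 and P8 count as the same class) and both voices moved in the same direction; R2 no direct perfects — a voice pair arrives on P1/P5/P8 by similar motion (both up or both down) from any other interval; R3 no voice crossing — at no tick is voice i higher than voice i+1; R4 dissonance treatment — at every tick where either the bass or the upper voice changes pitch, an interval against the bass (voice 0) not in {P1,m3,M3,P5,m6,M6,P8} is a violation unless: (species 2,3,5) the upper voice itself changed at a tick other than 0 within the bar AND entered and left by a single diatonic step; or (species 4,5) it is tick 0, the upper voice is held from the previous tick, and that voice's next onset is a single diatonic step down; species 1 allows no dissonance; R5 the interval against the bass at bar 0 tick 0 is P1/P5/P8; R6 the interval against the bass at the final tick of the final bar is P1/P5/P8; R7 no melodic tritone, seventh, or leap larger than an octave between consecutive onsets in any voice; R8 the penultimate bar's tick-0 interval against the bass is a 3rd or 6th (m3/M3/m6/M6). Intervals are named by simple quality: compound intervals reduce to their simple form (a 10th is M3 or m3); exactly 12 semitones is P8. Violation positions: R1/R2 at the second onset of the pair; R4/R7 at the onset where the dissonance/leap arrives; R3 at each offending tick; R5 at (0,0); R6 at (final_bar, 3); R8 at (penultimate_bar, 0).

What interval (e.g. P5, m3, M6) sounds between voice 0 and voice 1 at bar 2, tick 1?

voice 0=G3 voice 1=D4 -> P5

P5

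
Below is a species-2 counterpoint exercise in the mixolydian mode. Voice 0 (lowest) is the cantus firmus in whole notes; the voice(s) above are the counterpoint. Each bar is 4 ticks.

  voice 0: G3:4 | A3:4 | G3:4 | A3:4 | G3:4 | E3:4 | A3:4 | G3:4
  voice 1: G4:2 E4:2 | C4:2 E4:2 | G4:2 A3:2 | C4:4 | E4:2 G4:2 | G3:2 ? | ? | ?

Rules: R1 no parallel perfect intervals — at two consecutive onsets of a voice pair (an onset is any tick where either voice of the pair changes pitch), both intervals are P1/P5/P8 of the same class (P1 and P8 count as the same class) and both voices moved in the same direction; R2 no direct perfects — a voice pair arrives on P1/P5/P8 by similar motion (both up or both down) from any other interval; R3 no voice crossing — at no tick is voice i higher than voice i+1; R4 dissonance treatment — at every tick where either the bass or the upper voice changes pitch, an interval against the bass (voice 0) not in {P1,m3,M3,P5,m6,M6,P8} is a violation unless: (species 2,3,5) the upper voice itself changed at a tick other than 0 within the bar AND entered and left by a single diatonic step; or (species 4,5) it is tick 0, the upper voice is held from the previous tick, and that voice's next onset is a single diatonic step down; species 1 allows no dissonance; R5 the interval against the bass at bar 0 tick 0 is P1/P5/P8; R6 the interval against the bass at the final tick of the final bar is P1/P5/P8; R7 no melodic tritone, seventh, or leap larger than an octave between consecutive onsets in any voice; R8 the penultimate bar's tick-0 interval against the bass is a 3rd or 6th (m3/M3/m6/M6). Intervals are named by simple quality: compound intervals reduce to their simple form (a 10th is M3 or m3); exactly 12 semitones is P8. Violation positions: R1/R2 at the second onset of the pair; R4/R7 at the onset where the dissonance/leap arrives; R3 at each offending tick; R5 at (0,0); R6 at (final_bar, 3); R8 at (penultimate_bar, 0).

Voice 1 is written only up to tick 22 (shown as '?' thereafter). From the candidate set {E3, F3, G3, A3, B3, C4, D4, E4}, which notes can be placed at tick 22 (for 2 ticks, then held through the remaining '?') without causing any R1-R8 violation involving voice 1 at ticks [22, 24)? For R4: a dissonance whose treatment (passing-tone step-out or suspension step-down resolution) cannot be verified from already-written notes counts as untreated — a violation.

{B3, C4, E3, E4, G3}

E3: legal
F3: violates R4
G3: legal
A3: violates R4
B3: legal
C4: legal
D4: violates R4
E4: legal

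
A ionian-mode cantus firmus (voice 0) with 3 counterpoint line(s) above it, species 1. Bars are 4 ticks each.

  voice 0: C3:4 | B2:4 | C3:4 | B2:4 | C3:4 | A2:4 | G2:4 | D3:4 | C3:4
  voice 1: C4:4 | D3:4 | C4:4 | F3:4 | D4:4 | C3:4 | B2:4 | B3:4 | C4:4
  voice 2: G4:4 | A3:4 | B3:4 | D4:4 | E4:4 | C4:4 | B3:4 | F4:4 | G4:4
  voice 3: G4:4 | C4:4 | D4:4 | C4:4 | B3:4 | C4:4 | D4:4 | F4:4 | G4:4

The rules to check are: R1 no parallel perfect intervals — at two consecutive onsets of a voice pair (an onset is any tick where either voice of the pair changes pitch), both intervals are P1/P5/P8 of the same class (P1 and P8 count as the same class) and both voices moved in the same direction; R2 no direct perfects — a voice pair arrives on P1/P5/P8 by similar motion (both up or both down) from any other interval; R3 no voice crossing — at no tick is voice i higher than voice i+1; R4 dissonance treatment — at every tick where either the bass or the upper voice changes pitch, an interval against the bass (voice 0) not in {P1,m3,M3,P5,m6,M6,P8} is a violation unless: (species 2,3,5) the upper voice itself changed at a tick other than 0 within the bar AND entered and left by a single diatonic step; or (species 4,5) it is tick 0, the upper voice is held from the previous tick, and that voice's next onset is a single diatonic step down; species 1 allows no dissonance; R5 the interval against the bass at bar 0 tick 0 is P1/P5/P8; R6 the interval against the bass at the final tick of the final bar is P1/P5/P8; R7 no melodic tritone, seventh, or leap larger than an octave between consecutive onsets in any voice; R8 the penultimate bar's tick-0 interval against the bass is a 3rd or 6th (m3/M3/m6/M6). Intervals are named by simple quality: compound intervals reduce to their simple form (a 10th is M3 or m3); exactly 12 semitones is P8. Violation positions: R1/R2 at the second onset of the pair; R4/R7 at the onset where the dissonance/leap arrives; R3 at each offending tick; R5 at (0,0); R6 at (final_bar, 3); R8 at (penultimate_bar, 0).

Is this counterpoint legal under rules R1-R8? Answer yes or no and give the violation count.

No (34 violations)

bar 0: v0=C3 v1=C4 v2=G4 v3=G4 (P5)
bar 1: v0=B2 v1=D3 v2=A3 v3=C4 (m2)
bar 2: v0=C3 v1=C4 v2=B3 v3=D4 (M2)
bar 3: v0=B2 v1=F3 v2=D4 v3=C4 (m2)
bar 4: v0=C3 v1=D4 v2=E4 v3=B3 (M7)
bar 5: v0=A2 v1=C3 v2=C4 v3=C4 (m3)
bar 6: v0=G2 v1=B2 v2=B3 v3=D4 (P5)
bar 7: v0=D3 v1=B3 v2=F4 v3=F4 (m3)
bar 8: v0=C3 v1=C4 v2=G4 v3=G4 (P5)
  R1 @ bar1.0: C4/G4 P5 -> D3/A3 P5 similar
  R4 @ bar1.0: B2/A3 m7 untreated
  R4 @ bar1.0: B2/C4 m2 untreated
  R7 @ bar1.0: C4->D3 leap 10st
  R7 @ bar1.0: G4->A3 leap 10st
  R2 @ bar2.0: B2/D3 m3 -> C3/C4 P8 similar
  R3 @ bar2.0: C4 above B3
  R4 @ bar2.0: C3/B3 M7 untreated
  R4 @ bar2.0: C3/D4 M2 untreated
  R7 @ bar2.0: D3->C4 leap 10st
  R3 @ bar2.1: C4 above B3
  R3 @ bar2.2: C4 above B3
  R3 @ bar2.3: C4 above B3
  R2 @ bar3.0: C4/D4 M2 -> F3/C4 P5 similar
  R3 @ bar3.0: D4 above C4
  R4 @ bar3.0: B2/F3 TT untreated
  R4 @ bar3.0: B2/C4 m2 untreated
  R3 @ bar3.1: D4 above C4
  R3 @ bar3.2: D4 above C4
  R3 @ bar3.3: D4 above C4
  R3 @ bar4.0: E4 above B3
  R4 @ bar4.0: C3/D4 M2 untreated
  R4 @ bar4.0: C3/B3 M7 untreated
  R3 @ bar4.1: E4 above B3
  R3 @ bar4.2: E4 above B3
  R3 @ bar4.3: E4 above B3
  R2 @ bar5.0: D4/E4 M2 -> C3/C4 P8 similar
  R7 @ bar5.0: D4->C3 leap 14st
  R1 @ bar6.0: C3/C4 P8 -> B2/B3 P8 similar
  R2 @ bar7.0: B3/D4 m3 -> F4/F4 P1 similar
  R7 @ bar7.0: B3->F4 leap 6st
  R1 @ bar8.0: F4/F4 P1 -> G4/G4 P1 similar
  R2 @ bar8.0: B3/F4 TT -> C4/G4 P5 similar
  R2 @ bar8.0: B3/F4 TT -> C4/G4 P5 similar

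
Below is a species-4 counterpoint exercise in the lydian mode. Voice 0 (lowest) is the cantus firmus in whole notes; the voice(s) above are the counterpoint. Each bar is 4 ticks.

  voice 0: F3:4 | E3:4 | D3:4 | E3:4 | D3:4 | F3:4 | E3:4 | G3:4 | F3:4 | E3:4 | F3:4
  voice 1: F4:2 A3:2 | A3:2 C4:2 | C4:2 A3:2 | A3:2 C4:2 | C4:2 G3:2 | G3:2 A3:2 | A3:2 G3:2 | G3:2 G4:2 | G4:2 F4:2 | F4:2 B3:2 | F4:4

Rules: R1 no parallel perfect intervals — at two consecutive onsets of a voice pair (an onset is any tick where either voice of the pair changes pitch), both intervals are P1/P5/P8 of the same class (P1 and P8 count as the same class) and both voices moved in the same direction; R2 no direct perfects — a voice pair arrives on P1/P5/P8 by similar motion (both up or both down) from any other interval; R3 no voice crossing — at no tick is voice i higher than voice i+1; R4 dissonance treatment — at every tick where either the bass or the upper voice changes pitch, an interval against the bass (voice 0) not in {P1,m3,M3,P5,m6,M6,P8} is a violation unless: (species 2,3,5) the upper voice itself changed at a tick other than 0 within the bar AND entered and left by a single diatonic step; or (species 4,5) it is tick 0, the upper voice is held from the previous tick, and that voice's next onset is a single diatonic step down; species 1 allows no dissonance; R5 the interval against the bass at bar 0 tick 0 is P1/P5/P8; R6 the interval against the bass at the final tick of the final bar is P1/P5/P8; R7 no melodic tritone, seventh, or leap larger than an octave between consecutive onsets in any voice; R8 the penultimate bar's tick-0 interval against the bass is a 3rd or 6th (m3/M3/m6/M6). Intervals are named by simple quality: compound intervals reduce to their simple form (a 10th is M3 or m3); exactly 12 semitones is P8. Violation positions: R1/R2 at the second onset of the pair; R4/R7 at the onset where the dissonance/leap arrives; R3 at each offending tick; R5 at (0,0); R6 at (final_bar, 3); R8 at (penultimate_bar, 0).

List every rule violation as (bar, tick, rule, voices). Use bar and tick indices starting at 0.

(1, 0, R4, (0, 1))
(2, 0, R4, (0, 1))
(3, 0, R4, (0, 1))
(4, 0, R4, (0, 1))
(4, 2, R4, (0, 1))
(5, 0, R4, (0, 1))
(9, 0, R4, (0, 1))
(9, 0, R8, (0, 1))
(9, 2, R7, (1,))
(10, 0, R2, (0, 1))
(10, 0, R7, (1,))

bar 0: v0=F3 v1=F4 downbeat P8
bar 1: v0=E3 v1=A3 downbeat P4
bar 2: v0=D3 v1=C4 downbeat m7
bar 3: v0=E3 v1=A3 downbeat P4
bar 4: v0=D3 v1=C4 downbeat m7
bar 5: v0=F3 v1=G3 downbeat M2
bar 6: v0=E3 v1=A3 downbeat P4
bar 7: v0=G3 v1=G3 downbeat P1
bar 8: v0=F3 v1=G4 downbeat M2
bar 9: v0=E3 v1=F4 downbeat m2
bar 10: v0=F3 v1=F4 downbeat P8
  -> R4 @ bar 1 tick 0 v(0, 1): E3/A3 P4 untreated
  -> R4 @ bar 2 tick 0 v(0, 1): D3/C4 m7 untreated
  -> R4 @ bar 3 tick 0 v(0, 1): E3/A3 P4 untreated
  -> R4 @ bar 4 tick 0 v(0, 1): D3/C4 m7 untreated
  -> R4 @ bar 4 tick 2 v(0, 1): D3/G3 P4 untreated
  -> R4 @ bar 5 tick 0 v(0, 1): F3/G3 M2 untreated
  -> R4 @ bar 9 tick 0 v(0, 1): E3/F4 m2 untreated
  -> R8 @ bar 9 tick 0 v(0, 1): penult m2 not 3rd/6th
  -> R7 @ bar 9 tick 2 v(1,): F4->B3 leap 6st
  -> R2 @ bar 10 tick 0 v(0, 1): E3/B3 P5 -> F3/F4 P8 similar
  -> R7 @ bar 10 tick 0 v(1,): B3->F4 leap 6st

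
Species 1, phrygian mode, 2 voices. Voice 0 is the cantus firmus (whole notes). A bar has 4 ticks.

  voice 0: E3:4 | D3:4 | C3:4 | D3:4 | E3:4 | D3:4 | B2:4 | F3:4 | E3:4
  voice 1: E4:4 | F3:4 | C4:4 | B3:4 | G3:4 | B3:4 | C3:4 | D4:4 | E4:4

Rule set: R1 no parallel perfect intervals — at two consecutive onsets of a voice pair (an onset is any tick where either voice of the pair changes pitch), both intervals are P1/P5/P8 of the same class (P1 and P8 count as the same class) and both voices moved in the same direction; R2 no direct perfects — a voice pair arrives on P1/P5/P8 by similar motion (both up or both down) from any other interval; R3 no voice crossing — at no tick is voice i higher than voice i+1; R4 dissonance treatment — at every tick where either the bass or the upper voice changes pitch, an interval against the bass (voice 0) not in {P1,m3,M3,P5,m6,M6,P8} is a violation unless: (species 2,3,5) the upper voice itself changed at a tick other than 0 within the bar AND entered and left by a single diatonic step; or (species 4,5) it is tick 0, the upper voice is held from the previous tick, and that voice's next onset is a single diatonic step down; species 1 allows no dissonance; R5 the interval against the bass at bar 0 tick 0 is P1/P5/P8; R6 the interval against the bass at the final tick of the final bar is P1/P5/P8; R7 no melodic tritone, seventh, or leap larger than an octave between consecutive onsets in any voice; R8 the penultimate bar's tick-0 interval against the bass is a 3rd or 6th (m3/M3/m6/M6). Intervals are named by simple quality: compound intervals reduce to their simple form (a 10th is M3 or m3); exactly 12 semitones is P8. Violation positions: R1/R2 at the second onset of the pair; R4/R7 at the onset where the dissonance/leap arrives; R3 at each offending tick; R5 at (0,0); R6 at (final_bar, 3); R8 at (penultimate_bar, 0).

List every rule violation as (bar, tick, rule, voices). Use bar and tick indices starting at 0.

(1, 0, R7, (1,))
(6, 0, R4, (0, 1))
(6, 0, R7, (1,))
(7, 0, R7, (0,))
(7, 0, R7, (1,))

bar 0: v0=E3 v1=E4 downbeat P8
bar 1: v0=D3 v1=F3 downbeat m3
bar 2: v0=C3 v1=C4 downbeat P8
bar 3: v0=D3 v1=B3 downbeat M6
bar 4: v0=E3 v1=G3 downbeat m3
bar 5: v0=D3 v1=B3 downbeat M6
bar 6: v0=B2 v1=C3 downbeat m2
bar 7: v0=F3 v1=D4 downbeat M6
bar 8: v0=E3 v1=E4 downbeat P8
  -> R7 @ bar 1 tick 0 v(1,): E4->F3 leap 11st
  -> R4 @ bar 6 tick 0 v(0, 1): B2/C3 m2 untreated
  -> R7 @ bar 6 tick 0 v(1,): B3->C3 leap 11st
  -> R7 @ bar 7 tick 0 v(0,): B2->F3 leap 6st
  -> R7 @ bar 7 tick 0 v(1,): C3->D4 leap 14st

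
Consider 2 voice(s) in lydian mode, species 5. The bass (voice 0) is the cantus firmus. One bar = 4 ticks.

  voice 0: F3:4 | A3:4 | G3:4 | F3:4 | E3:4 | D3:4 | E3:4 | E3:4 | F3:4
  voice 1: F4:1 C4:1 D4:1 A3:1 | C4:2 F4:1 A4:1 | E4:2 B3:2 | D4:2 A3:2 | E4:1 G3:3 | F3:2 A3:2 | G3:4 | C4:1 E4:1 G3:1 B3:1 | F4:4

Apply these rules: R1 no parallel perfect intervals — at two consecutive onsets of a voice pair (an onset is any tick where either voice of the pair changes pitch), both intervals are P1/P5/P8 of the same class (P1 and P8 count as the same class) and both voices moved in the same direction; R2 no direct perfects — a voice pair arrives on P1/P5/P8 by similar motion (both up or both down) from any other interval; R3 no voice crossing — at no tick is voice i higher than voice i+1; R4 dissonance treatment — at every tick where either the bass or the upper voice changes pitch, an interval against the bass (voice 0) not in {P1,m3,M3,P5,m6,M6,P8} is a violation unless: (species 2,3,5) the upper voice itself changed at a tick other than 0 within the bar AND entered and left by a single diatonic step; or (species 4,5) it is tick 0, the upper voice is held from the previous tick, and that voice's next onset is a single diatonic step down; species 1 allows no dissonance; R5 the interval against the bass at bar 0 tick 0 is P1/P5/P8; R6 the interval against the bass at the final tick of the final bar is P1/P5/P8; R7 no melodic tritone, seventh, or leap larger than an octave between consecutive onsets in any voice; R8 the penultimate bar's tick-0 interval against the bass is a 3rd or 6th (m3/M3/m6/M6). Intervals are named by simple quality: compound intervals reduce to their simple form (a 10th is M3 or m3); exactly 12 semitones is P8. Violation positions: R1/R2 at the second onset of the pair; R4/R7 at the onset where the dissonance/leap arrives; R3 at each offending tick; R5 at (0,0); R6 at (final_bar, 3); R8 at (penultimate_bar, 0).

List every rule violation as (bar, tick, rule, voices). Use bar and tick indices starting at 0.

bar 0: v0=F3 v1=F4 downbeat P8
bar 1: v0=A3 v1=C4 downbeat m3
bar 2: v0=G3 v1=E4 downbeat M6
bar 3: v0=F3 v1=D4 downbeat M6
bar 4: v0=E3 v1=E4 downbeat P8
bar 5: v0=D3 v1=F3 downbeat m3
bar 6: v0=E3 v1=G3 downbeat m3
bar 7: v0=E3 v1=C4 downbeat m6
bar 8: v0=F3 v1=F4 downbeat P8
  -> R2 @ bar 8 tick 0 v(0, 1): E3/B3 P5 -> F3/F4 P8 similar
  -> R7 @ bar 8 tick 0 v(1,): B3->F4 leap 6st

(8, 0, R2, (0, 1))
(8, 0, R7, (1,))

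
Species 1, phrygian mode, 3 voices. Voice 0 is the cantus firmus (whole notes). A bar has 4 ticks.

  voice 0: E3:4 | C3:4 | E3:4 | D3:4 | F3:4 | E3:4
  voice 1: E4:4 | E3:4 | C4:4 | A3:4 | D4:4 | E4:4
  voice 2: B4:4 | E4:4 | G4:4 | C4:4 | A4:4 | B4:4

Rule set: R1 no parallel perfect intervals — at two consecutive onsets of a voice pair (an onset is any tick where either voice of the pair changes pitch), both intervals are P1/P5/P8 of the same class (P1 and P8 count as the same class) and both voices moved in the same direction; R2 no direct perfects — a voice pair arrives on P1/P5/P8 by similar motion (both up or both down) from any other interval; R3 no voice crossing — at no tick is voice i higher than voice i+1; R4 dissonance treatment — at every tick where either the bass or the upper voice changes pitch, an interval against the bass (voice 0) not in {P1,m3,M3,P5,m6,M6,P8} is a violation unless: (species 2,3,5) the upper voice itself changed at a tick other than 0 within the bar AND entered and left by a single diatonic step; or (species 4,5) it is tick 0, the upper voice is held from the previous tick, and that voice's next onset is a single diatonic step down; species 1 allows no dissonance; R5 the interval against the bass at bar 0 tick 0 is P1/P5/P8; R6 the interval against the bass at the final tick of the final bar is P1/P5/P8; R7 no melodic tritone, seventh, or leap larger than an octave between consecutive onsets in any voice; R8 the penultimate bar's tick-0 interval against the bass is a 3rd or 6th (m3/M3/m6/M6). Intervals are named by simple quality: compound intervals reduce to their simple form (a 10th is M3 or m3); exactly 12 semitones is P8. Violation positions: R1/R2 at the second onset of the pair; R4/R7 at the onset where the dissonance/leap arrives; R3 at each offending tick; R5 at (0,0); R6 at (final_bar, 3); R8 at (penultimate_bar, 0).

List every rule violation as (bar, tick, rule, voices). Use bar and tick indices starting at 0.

(1, 0, R2, (1, 2))
(2, 0, R2, (1, 2))
(3, 0, R2, (0, 1))
(3, 0, R4, (0, 2))
(4, 0, R2, (1, 2))
(5, 0, R1, (1, 2))

bar 0: v0=E3 v1=E4 v2=B4 downbeat P5
bar 1: v0=C3 v1=E3 v2=E4 downbeat M3
bar 2: v0=E3 v1=C4 v2=G4 downbeat m3
bar 3: v0=D3 v1=A3 v2=C4 downbeat m7
bar 4: v0=F3 v1=D4 v2=A4 downbeat M3
bar 5: v0=E3 v1=E4 v2=B4 downbeat P5
  -> R2 @ bar 1 tick 0 v(1, 2): E4/B4 P5 -> E3/E4 P8 similar
  -> R2 @ bar 2 tick 0 v(1, 2): E3/E4 P8 -> C4/G4 P5 similar
  -> R2 @ bar 3 tick 0 v(0, 1): E3/C4 m6 -> D3/A3 P5 similar
  -> R4 @ bar 3 tick 0 v(0, 2): D3/C4 m7 untreated
  -> R2 @ bar 4 tick 0 v(1, 2): A3/C4 m3 -> D4/A4 P5 similar
  -> R1 @ bar 5 tick 0 v(1, 2): D4/A4 P5 -> E4/B4 P5 similar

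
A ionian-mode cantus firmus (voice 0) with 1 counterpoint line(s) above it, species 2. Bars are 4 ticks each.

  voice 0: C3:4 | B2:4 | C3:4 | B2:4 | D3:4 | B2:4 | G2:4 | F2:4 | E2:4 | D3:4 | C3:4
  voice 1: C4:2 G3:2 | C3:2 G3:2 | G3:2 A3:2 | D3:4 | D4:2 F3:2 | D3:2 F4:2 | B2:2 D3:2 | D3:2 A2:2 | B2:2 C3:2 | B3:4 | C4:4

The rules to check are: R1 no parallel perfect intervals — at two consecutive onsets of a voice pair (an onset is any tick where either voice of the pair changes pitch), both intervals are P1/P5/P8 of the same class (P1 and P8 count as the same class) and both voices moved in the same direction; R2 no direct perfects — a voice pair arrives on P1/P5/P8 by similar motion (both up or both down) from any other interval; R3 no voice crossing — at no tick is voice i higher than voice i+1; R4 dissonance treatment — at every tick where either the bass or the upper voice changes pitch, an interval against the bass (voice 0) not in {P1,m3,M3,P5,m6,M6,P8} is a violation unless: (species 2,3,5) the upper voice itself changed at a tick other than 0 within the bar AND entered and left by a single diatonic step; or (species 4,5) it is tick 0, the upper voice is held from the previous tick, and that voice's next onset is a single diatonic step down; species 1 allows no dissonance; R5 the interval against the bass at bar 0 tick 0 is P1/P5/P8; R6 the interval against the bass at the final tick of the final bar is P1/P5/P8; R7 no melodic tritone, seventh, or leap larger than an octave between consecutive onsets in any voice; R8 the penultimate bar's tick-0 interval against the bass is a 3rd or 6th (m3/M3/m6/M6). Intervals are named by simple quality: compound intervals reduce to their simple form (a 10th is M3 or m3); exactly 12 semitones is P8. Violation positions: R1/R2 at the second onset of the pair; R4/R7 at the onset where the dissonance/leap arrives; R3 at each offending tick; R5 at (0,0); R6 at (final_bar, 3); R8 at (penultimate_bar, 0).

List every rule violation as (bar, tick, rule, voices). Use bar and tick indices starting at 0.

bar 0: v0=C3 v1=C4 downbeat P8
bar 1: v0=B2 v1=C3 downbeat m2
bar 2: v0=C3 v1=G3 downbeat P5
bar 3: v0=B2 v1=D3 downbeat m3
bar 4: v0=D3 v1=D4 downbeat P8
bar 5: v0=B2 v1=D3 downbeat m3
bar 6: v0=G2 v1=B2 downbeat M3
bar 7: v0=F2 v1=D3 downbeat M6
bar 8: v0=E2 v1=B2 downbeat P5
bar 9: v0=D3 v1=B3 downbeat M6
bar 10: v0=C3 v1=C4 downbeat P8
  -> R4 @ bar 1 tick 0 v(0, 1): B2/C3 m2 untreated
  -> R2 @ bar 4 tick 0 v(0, 1): B2/D3 m3 -> D3/D4 P8 similar
  -> R4 @ bar 5 tick 2 v(0, 1): B2/F4 TT untreated
  -> R7 @ bar 5 tick 2 v(1,): D3->F4 leap 15st
  -> R7 @ bar 6 tick 0 v(1,): F4->B2 leap 18st
  -> R7 @ bar 9 tick 0 v(0,): E2->D3 leap 10st
  -> R7 @ bar 9 tick 0 v(1,): C3->B3 leap 11st

(1, 0, R4, (0, 1))
(4, 0, R2, (0, 1))
(5, 2, R4, (0, 1))
(5, 2, R7, (1,))
(6, 0, R7, (1,))
(9, 0, R7, (0,))
(9, 0, R7, (1,))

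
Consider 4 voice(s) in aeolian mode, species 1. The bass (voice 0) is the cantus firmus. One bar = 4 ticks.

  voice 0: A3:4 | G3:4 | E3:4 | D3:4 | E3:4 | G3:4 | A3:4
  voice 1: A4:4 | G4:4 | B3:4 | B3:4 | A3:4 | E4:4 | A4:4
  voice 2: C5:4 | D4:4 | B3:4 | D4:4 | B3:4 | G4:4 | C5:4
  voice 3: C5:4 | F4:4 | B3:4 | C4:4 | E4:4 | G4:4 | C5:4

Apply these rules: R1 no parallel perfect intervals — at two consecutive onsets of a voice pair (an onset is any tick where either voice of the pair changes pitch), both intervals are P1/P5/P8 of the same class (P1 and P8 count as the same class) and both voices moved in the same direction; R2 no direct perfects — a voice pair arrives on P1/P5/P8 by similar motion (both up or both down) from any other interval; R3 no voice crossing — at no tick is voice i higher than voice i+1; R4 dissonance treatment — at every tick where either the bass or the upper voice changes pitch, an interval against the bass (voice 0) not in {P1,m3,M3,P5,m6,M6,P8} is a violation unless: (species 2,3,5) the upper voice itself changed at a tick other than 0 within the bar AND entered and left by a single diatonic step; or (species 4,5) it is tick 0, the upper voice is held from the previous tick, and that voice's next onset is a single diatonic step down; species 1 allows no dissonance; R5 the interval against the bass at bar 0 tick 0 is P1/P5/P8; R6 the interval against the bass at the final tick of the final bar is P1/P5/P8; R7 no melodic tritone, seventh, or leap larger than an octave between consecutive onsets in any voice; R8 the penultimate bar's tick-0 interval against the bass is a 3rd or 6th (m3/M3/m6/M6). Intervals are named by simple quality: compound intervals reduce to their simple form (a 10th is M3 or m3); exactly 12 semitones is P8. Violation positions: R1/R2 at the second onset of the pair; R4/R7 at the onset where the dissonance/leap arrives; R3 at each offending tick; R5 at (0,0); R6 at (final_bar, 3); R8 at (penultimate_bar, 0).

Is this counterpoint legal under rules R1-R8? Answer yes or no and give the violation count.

bar 0: v0=A3 v1=A4 v2=C5 v3=C5 (m3)
bar 1: v0=G3 v1=G4 v2=D4 v3=F4 (m7)
bar 2: v0=E3 v1=B3 v2=B3 v3=B3 (P5)
bar 3: v0=D3 v1=B3 v2=D4 v3=C4 (m7)
bar 4: v0=E3 v1=A3 v2=B3 v3=E4 (P8)
bar 5: v0=G3 v1=E4 v2=G4 v3=G4 (P8)
bar 6: v0=A3 v1=A4 v2=C5 v3=C5 (m3)
  R5 @ bar0.0: opens on m3
  R5 @ bar0.0: opens on m3
  R1 @ bar1.0: A3/A4 P8 -> G3/G4 P8 similar
  R2 @ bar1.0: A3/C5 m3 -> G3/D4 P5 similar
  R3 @ bar1.0: G4 above D4
  R4 @ bar1.0: G3/F4 m7 untreated
  R7 @ bar1.0: C5->D4 leap 10st
  R3 @ bar1.1: G4 above D4
  R3 @ bar1.2: G4 above D4
  R3 @ bar1.3: G4 above D4
  R1 @ bar2.0: G3/D4 P5 -> E3/B3 P5 similar
  R2 @ bar2.0: G3/G4 P8 -> E3/B3 P5 similar
  R2 @ bar2.0: G3/F4 m7 -> E3/B3 P5 similar
  R2 @ bar2.0: G4/D4 P4 -> B3/B3 P1 similar
  R2 @ bar2.0: G4/F4 M2 -> B3/B3 P1 similar
  R2 @ bar2.0: D4/F4 m3 -> B3/B3 P1 similar
  R7 @ bar2.0: F4->B3 leap 6st
  R3 @ bar3.0: D4 above C4
  R4 @ bar3.0: D3/C4 m7 untreated
  R3 @ bar3.1: D4 above C4
  R3 @ bar3.2: D4 above C4
  R3 @ bar3.3: D4 above C4
  R2 @ bar4.0: D3/C4 m7 -> E3/E4 P8 similar
  R4 @ bar4.0: E3/A3 P4 untreated
  R1 @ bar5.0: E3/E4 P8 -> G3/G4 P8 similar
  R2 @ bar5.0: E3/B3 P5 -> G3/G4 P8 similar
  R2 @ bar5.0: B3/E4 P4 -> G4/G4 P1 similar
  R8 @ bar5.0: penult P8 not 3rd/6th
  R8 @ bar5.0: penult P8 not 3rd/6th
  R1 @ bar6.0: G4/G4 P1 -> C5/C5 P1 similar
  R2 @ bar6.0: G3/E4 M6 -> A3/A4 P8 similar
  R6 @ bar6.3: closes on m3
  R6 @ bar6.3: closes on m3

No (33 violations)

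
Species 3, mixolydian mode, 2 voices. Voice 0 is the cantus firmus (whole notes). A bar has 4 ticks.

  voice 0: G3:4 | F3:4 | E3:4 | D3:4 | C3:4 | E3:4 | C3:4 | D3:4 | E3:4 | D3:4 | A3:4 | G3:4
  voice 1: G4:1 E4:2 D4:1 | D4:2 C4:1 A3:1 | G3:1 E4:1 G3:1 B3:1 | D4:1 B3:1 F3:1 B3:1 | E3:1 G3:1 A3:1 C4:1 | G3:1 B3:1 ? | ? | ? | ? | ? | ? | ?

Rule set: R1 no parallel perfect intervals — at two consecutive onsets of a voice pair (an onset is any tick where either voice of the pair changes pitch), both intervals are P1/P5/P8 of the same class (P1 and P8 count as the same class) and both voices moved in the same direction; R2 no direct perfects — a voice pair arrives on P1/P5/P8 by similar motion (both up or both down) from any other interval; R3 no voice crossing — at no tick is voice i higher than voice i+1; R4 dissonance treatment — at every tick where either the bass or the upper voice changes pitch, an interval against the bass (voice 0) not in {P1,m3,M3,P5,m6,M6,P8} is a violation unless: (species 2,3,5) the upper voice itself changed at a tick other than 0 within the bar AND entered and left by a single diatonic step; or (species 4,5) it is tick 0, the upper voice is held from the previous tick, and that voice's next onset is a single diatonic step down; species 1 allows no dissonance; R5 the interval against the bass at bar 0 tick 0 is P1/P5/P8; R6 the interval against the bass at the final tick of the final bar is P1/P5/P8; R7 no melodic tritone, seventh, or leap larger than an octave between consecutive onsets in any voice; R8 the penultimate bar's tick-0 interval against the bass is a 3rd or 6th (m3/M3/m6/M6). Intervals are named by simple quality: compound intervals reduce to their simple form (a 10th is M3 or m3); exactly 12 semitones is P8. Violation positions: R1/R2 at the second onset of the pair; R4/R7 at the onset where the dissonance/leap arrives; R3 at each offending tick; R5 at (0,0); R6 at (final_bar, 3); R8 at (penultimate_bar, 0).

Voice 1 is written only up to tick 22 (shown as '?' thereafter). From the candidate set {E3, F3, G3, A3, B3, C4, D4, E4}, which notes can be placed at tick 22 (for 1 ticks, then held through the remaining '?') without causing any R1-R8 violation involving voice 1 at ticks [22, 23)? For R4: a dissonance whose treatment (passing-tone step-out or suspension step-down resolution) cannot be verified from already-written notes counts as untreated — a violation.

{B3, C4, E3, E4, G3}

E3: legal
F3: violates R4,R7
G3: legal
A3: violates R4
B3: legal
C4: legal
D4: violates R4
E4: legal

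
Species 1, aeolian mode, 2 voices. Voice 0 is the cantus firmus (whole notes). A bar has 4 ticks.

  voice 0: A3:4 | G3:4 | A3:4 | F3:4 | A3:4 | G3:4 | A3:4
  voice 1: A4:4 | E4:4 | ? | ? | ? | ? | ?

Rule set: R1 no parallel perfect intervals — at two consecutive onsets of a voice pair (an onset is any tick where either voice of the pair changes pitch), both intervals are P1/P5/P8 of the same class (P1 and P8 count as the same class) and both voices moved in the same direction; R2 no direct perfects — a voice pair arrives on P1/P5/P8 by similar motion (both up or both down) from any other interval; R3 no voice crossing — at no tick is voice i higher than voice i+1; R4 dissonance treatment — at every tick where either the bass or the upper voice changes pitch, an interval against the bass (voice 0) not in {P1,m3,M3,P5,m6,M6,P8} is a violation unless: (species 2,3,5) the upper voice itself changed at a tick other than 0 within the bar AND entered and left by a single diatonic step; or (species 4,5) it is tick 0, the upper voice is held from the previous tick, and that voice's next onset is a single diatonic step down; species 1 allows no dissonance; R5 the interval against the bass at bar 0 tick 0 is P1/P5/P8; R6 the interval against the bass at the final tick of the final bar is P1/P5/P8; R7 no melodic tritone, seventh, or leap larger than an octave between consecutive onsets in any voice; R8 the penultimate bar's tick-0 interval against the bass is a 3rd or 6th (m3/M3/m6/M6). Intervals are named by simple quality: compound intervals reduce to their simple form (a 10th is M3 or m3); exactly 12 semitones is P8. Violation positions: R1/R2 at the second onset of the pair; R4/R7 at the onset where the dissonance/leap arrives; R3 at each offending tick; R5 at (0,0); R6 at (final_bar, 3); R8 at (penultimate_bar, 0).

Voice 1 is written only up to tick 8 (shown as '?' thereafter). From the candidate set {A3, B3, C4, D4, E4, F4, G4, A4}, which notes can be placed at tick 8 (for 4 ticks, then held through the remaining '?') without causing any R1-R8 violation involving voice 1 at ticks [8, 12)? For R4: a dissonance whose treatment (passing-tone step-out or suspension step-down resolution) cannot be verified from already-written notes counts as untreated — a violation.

A3: legal
B3: violates R4
C4: legal
D4: violates R4
E4: legal
F4: legal
G4: violates R4
A4: violates R2

{A3, C4, E4, F4}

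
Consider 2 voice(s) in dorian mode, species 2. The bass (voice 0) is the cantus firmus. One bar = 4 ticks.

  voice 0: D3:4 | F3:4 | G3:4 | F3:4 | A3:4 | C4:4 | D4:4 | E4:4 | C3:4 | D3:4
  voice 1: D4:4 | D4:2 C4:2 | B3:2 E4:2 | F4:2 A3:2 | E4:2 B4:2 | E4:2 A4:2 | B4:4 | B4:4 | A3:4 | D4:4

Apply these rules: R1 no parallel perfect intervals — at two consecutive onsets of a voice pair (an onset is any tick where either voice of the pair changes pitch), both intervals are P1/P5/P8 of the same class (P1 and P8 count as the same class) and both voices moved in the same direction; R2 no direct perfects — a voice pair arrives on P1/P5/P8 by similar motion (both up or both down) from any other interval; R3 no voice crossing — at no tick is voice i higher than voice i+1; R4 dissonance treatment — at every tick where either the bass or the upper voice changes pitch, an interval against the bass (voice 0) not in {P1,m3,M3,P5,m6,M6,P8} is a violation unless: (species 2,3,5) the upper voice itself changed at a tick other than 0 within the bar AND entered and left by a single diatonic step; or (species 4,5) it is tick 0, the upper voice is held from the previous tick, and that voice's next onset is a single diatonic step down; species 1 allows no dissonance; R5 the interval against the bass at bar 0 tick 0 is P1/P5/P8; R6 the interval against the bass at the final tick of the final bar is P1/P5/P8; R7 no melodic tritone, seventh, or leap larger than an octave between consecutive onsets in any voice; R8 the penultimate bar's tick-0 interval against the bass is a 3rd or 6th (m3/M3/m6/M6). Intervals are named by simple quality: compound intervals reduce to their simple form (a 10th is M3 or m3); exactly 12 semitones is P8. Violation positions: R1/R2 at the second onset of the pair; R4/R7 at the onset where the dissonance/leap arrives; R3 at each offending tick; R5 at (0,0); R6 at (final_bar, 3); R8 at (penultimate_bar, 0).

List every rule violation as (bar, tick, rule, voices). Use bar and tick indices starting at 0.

bar 0: v0=D3 v1=D4 downbeat P8
bar 1: v0=F3 v1=D4 downbeat M6
bar 2: v0=G3 v1=B3 downbeat M3
bar 3: v0=F3 v1=F4 downbeat P8
bar 4: v0=A3 v1=E4 downbeat P5
bar 5: v0=C4 v1=E4 downbeat M3
bar 6: v0=D4 v1=B4 downbeat M6
bar 7: v0=E4 v1=B4 downbeat P5
bar 8: v0=C3 v1=A3 downbeat M6
bar 9: v0=D3 v1=D4 downbeat P8
  -> R2 @ bar 4 tick 0 v(0, 1): F3/A3 M3 -> A3/E4 P5 similar
  -> R4 @ bar 4 tick 2 v(0, 1): A3/B4 M2 untreated
  -> R7 @ bar 8 tick 0 v(0,): E4->C3 leap 16st
  -> R7 @ bar 8 tick 0 v(1,): B4->A3 leap 14st
  -> R2 @ bar 9 tick 0 v(0, 1): C3/A3 M6 -> D3/D4 P8 similar

(4, 0, R2, (0, 1))
(4, 2, R4, (0, 1))
(8, 0, R7, (0,))
(8, 0, R7, (1,))
(9, 0, R2, (0, 1))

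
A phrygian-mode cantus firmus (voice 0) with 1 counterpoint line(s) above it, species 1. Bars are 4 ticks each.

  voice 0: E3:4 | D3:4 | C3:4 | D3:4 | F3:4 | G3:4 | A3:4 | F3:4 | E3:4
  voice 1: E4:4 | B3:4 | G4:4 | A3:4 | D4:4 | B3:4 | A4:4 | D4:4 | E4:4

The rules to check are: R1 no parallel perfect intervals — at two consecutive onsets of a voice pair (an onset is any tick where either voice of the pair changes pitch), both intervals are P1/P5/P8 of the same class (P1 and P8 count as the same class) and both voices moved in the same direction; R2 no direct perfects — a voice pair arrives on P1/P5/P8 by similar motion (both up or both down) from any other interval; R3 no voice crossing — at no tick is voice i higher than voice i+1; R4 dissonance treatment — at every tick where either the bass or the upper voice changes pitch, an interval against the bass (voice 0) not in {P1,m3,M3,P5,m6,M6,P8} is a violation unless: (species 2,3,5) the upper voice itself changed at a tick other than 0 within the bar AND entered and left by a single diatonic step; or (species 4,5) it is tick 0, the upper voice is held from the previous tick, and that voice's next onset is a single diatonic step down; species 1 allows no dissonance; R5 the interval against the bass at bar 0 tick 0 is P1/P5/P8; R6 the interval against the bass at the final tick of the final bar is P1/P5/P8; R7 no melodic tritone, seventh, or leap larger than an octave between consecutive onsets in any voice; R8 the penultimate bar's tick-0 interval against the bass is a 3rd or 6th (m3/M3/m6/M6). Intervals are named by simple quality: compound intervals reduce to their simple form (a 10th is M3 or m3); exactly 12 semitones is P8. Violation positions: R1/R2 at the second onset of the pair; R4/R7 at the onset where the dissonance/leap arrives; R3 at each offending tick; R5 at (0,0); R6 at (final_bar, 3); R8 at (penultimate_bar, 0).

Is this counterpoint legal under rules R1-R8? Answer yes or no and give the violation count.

bar 0: v0=E3 v1=E4 (P8)
bar 1: v0=D3 v1=B3 (M6)
bar 2: v0=C3 v1=G4 (P5)
bar 3: v0=D3 v1=A3 (P5)
bar 4: v0=F3 v1=D4 (M6)
bar 5: v0=G3 v1=B3 (M3)
bar 6: v0=A3 v1=A4 (P8)
bar 7: v0=F3 v1=D4 (M6)
bar 8: v0=E3 v1=E4 (P8)
  R7 @ bar3.0: G4->A3 leap 10st
  R2 @ bar6.0: G3/B3 M3 -> A3/A4 P8 similar
  R7 @ bar6.0: B3->A4 leap 10st

No (3 violations)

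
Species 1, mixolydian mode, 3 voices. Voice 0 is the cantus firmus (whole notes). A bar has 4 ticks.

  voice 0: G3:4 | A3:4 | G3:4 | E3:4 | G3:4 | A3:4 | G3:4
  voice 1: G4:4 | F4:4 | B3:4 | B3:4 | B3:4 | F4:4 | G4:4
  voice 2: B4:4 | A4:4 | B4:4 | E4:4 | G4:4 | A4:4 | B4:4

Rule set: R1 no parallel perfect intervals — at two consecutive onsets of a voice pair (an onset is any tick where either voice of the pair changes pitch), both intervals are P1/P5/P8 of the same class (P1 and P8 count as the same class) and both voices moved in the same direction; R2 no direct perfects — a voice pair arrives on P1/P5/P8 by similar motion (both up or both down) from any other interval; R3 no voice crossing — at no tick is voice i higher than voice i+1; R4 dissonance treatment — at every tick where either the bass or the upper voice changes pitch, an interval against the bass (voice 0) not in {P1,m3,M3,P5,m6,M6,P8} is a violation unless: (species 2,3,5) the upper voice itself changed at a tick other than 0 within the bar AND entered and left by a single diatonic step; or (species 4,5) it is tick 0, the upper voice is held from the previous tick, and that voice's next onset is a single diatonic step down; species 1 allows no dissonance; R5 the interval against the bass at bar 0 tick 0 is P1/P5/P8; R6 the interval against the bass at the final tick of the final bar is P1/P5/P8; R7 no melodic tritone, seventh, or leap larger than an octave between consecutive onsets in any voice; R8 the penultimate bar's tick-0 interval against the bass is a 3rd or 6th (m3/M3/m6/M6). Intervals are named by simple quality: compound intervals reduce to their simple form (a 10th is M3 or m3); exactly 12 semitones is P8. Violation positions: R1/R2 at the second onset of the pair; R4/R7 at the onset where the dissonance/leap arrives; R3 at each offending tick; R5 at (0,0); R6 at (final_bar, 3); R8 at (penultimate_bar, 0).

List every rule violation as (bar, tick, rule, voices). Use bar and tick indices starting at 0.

bar 0: v0=G3 v1=G4 v2=B4 downbeat M3
bar 1: v0=A3 v1=F4 v2=A4 downbeat P8
bar 2: v0=G3 v1=B3 v2=B4 downbeat M3
bar 3: v0=E3 v1=B3 v2=E4 downbeat P8
bar 4: v0=G3 v1=B3 v2=G4 downbeat P8
bar 5: v0=A3 v1=F4 v2=A4 downbeat P8
bar 6: v0=G3 v1=G4 v2=B4 downbeat M3
  -> R5 @ bar 0 tick 0 v(0, 2): opens on M3
  -> R7 @ bar 2 tick 0 v(1,): F4->B3 leap 6st
  -> R2 @ bar 3 tick 0 v(0, 2): G3/B4 M3 -> E3/E4 P8 similar
  -> R1 @ bar 4 tick 0 v(0, 2): E3/E4 P8 -> G3/G4 P8 similar
  -> R1 @ bar 5 tick 0 v(0, 2): G3/G4 P8 -> A3/A4 P8 similar
  -> R7 @ bar 5 tick 0 v(1,): B3->F4 leap 6st
  -> R8 @ bar 5 tick 0 v(0, 2): penult P8 not 3rd/6th
  -> R6 @ bar 6 tick 3 v(0, 2): closes on M3

(0, 0, R5, (0, 2))
(2, 0, R7, (1,))
(3, 0, R2, (0, 2))
(4, 0, R1, (0, 2))
(5, 0, R1, (0, 2))
(5, 0, R7, (1,))
(5, 0, R8, (0, 2))
(6, 3, R6, (0, 2))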